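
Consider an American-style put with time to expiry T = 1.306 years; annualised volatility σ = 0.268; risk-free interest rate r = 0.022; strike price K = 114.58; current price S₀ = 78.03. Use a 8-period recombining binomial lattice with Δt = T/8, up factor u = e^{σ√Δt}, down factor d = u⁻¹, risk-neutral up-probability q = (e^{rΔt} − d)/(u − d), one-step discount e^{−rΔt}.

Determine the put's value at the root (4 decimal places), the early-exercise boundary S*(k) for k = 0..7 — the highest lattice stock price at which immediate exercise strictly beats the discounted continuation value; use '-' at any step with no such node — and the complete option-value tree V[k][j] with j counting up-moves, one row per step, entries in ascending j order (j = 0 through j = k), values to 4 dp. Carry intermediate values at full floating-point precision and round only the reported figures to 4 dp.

price = 36.7077
boundary = - 70.0220 78.0300 70.0220 78.0300 86.9538 78.0300 86.9538
tree:
36.7077
44.5580 28.7917
51.7441 36.5500 20.9133
58.1927 44.5580 28.2070 13.4615
63.9796 51.7441 36.5500 19.7147 7.0400
69.1725 58.1927 44.5580 27.6262 11.6098 2.3267
73.8325 63.9796 51.7441 36.5500 18.4385 4.5744 0.0000
78.0143 69.1725 58.1927 44.5580 27.6262 8.9936 0.0000 0.0000
81.7669 73.8325 63.9796 51.7441 36.5500 17.6819 0.0000 0.0000 0.0000

Δt=0.16325  u=1.11436  d=0.89737  q=0.48954  discount=0.99641
step 8 (expiry): payoffs max(K−S,0) = 81.7669 73.8325 63.9796 51.7441 36.5500 17.6819 0.0000 0.0000 0.0000
step 7: (k=7,j=0): S=36.5657, (K−S)⁺=78.0143, hold=77.6035 ⇒ V=78.0143 exercise | (k=7,j=1): S=45.4075, (K−S)⁺=69.1725, hold=68.7617 ⇒ V=69.1725 exercise | (k=7,j=2): S=56.3873, (K−S)⁺=58.1927, hold=57.7819 ⇒ V=58.1927 exercise | (k=7,j=3): S=70.0220, (K−S)⁺=44.5580, hold=44.1472 ⇒ V=44.5580 exercise | (k=7,j=4): S=86.9538, (K−S)⁺=27.6262, hold=27.2154 ⇒ V=27.6262 exercise | (k=7,j=5): S=107.9797, (K−S)⁺=6.6003, hold=8.9936 ⇒ V=8.9936 continue | (k=7,j=6): S=134.0898, (K−S)⁺=0.0000, hold=0.0000 ⇒ V=0.0000 continue | (k=7,j=7): S=166.5135, (K−S)⁺=0.0000, hold=0.0000 ⇒ V=0.0000 continue  boundary S*=86.9538
step 6: (k=6,j=0): S=40.7475, (K−S)⁺=73.8325, hold=73.4218 ⇒ V=73.8325 exercise | (k=6,j=1): S=50.6004, (K−S)⁺=63.9796, hold=63.5688 ⇒ V=63.9796 exercise | (k=6,j=2): S=62.8359, (K−S)⁺=51.7441, hold=51.3333 ⇒ V=51.7441 exercise | (k=6,j=3): S=78.0300, (K−S)⁺=36.5500, hold=36.1392 ⇒ V=36.5500 exercise | (k=6,j=4): S=96.8981, (K−S)⁺=17.6819, hold=18.4385 ⇒ V=18.4385 continue | (k=6,j=5): S=120.3286, (K−S)⁺=0.0000, hold=4.5744 ⇒ V=4.5744 continue | (k=6,j=6): S=149.4248, (K−S)⁺=0.0000, hold=0.0000 ⇒ V=0.0000 continue  boundary S*=78.0300
step 5: (k=5,j=0): S=45.4075, (K−S)⁺=69.1725, hold=68.7617 ⇒ V=69.1725 exercise | (k=5,j=1): S=56.3873, (K−S)⁺=58.1927, hold=57.7819 ⇒ V=58.1927 exercise | (k=5,j=2): S=70.0220, (K−S)⁺=44.5580, hold=44.1472 ⇒ V=44.5580 exercise | (k=5,j=3): S=86.9538, (K−S)⁺=27.6262, hold=27.5845 ⇒ V=27.6262 exercise | (k=5,j=4): S=107.9797, (K−S)⁺=6.6003, hold=11.6098 ⇒ V=11.6098 continue | (k=5,j=5): S=134.0898, (K−S)⁺=0.0000, hold=2.3267 ⇒ V=2.3267 continue  boundary S*=86.9538
step 4: (k=4,j=0): S=50.6004, (K−S)⁺=63.9796, hold=63.5688 ⇒ V=63.9796 exercise | (k=4,j=1): S=62.8359, (K−S)⁺=51.7441, hold=51.3333 ⇒ V=51.7441 exercise | (k=4,j=2): S=78.0300, (K−S)⁺=36.5500, hold=36.1392 ⇒ V=36.5500 exercise | (k=4,j=3): S=96.8981, (K−S)⁺=17.6819, hold=19.7147 ⇒ V=19.7147 continue | (k=4,j=4): S=120.3286, (K−S)⁺=0.0000, hold=7.0400 ⇒ V=7.0400 continue  boundary S*=78.0300
step 3: (k=3,j=0): S=56.3873, (K−S)⁺=58.1927, hold=57.7819 ⇒ V=58.1927 exercise | (k=3,j=1): S=70.0220, (K−S)⁺=44.5580, hold=44.1472 ⇒ V=44.5580 exercise | (k=3,j=2): S=86.9538, (K−S)⁺=27.6262, hold=28.2070 ⇒ V=28.2070 continue | (k=3,j=3): S=107.9797, (K−S)⁺=6.6003, hold=13.4615 ⇒ V=13.4615 continue  boundary S*=70.0220
step 2: (k=2,j=0): S=62.8359, (K−S)⁺=51.7441, hold=51.3333 ⇒ V=51.7441 exercise | (k=2,j=1): S=78.0300, (K−S)⁺=36.5500, hold=36.4225 ⇒ V=36.5500 exercise | (k=2,j=2): S=96.8981, (K−S)⁺=17.6819, hold=20.9133 ⇒ V=20.9133 continue  boundary S*=78.0300
step 1: (k=1,j=0): S=70.0220, (K−S)⁺=44.5580, hold=44.1472 ⇒ V=44.5580 exercise | (k=1,j=1): S=86.9538, (K−S)⁺=27.6262, hold=28.7917 ⇒ V=28.7917 continue  boundary S*=70.0220
step 0: (k=0,j=0): S=78.0300, (K−S)⁺=36.5500, hold=36.7077 ⇒ V=36.7077 continue  boundary S*=-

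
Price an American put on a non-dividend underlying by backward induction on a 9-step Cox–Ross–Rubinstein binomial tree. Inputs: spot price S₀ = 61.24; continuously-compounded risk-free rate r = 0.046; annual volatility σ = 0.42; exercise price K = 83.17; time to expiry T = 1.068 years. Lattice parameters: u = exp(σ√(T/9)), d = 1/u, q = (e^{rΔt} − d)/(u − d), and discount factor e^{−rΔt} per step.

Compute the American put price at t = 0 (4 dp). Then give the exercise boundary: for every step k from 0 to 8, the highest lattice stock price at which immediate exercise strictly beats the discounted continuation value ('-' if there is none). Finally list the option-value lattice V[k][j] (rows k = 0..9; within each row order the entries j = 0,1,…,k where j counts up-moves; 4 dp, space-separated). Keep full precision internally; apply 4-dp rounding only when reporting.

price = 24.4251
boundary = - - 45.8528 39.6764 45.8528 52.9908 45.8528 52.9908 61.2400
tree:
24.4251
30.6126 18.0721
37.3172 23.7758 12.1656
43.4936 30.3001 17.0546 7.0649
48.8381 37.3172 23.1250 10.7435 3.2034
53.4627 43.4936 30.1792 15.8286 5.4167 0.8683
57.4644 48.8381 37.3172 22.4120 8.9541 1.6878 0.0000
60.9270 53.4627 43.4936 30.1792 14.3436 3.2808 0.0000 0.0000
63.9232 57.4644 48.8381 37.3172 21.9300 6.3774 0.0000 0.0000 0.0000
66.5158 60.9270 53.4627 43.4936 30.1792 12.3967 0.0000 0.0000 0.0000 0.0000

Δt=0.11867  u=1.15567  d=0.86530  q=0.48274  discount=0.99456
step 9 (expiry): payoffs max(K−S,0) = 66.5158 60.9270 53.4627 43.4936 30.1792 12.3967 0.0000 0.0000 0.0000 0.0000
step 8: (k=8,j=0): S=19.2468, (K−S)⁺=63.9232, hold=63.4704 ⇒ V=63.9232 exercise | (k=8,j=1): S=25.7056, (K−S)⁺=57.4644, hold=57.0116 ⇒ V=57.4644 exercise | (k=8,j=2): S=34.3319, (K−S)⁺=48.8381, hold=48.3854 ⇒ V=48.8381 exercise | (k=8,j=3): S=45.8528, (K−S)⁺=37.3172, hold=36.8644 ⇒ V=37.3172 exercise | (k=8,j=4): S=61.2400, (K−S)⁺=21.9300, hold=21.4772 ⇒ V=21.9300 exercise | (k=8,j=5): S=81.7907, (K−S)⁺=1.3793, hold=6.3774 ⇒ V=6.3774 continue | (k=8,j=6): S=109.2378, (K−S)⁺=0.0000, hold=0.0000 ⇒ V=0.0000 continue | (k=8,j=7): S=145.8955, (K−S)⁺=0.0000, hold=0.0000 ⇒ V=0.0000 continue | (k=8,j=8): S=194.8547, (K−S)⁺=0.0000, hold=0.0000 ⇒ V=0.0000 continue  boundary S*=61.2400
step 7: (k=7,j=0): S=22.2430, (K−S)⁺=60.9270, hold=60.4742 ⇒ V=60.9270 exercise | (k=7,j=1): S=29.7073, (K−S)⁺=53.4627, hold=53.0100 ⇒ V=53.4627 exercise | (k=7,j=2): S=39.6764, (K−S)⁺=43.4936, hold=43.0409 ⇒ V=43.4936 exercise | (k=7,j=3): S=52.9908, (K−S)⁺=30.1792, hold=29.7264 ⇒ V=30.1792 exercise | (k=7,j=4): S=70.7733, (K−S)⁺=12.3967, hold=14.3436 ⇒ V=14.3436 continue | (k=7,j=5): S=94.5232, (K−S)⁺=0.0000, hold=3.2808 ⇒ V=3.2808 continue | (k=7,j=6): S=126.2431, (K−S)⁺=0.0000, hold=0.0000 ⇒ V=0.0000 continue | (k=7,j=7): S=168.6073, (K−S)⁺=0.0000, hold=0.0000 ⇒ V=0.0000 continue  boundary S*=52.9908
step 6: (k=6,j=0): S=25.7056, (K−S)⁺=57.4644, hold=57.0116 ⇒ V=57.4644 exercise | (k=6,j=1): S=34.3319, (K−S)⁺=48.8381, hold=48.3854 ⇒ V=48.8381 exercise | (k=6,j=2): S=45.8528, (K−S)⁺=37.3172, hold=36.8644 ⇒ V=37.3172 exercise | (k=6,j=3): S=61.2400, (K−S)⁺=21.9300, hold=22.4120 ⇒ V=22.4120 continue | (k=6,j=4): S=81.7907, (K−S)⁺=1.3793, hold=8.9541 ⇒ V=8.9541 continue | (k=6,j=5): S=109.2378, (K−S)⁺=0.0000, hold=1.6878 ⇒ V=1.6878 continue | (k=6,j=6): S=145.8955, (K−S)⁺=0.0000, hold=0.0000 ⇒ V=0.0000 continue  boundary S*=45.8528
step 5: (k=5,j=0): S=29.7073, (K−S)⁺=53.4627, hold=53.0100 ⇒ V=53.4627 exercise | (k=5,j=1): S=39.6764, (K−S)⁺=43.4936, hold=43.0409 ⇒ V=43.4936 exercise | (k=5,j=2): S=52.9908, (K−S)⁺=30.1792, hold=29.9578 ⇒ V=30.1792 exercise | (k=5,j=3): S=70.7733, (K−S)⁺=12.3967, hold=15.8286 ⇒ V=15.8286 continue | (k=5,j=4): S=94.5232, (K−S)⁺=0.0000, hold=5.4167 ⇒ V=5.4167 continue | (k=5,j=5): S=126.2431, (K−S)⁺=0.0000, hold=0.8683 ⇒ V=0.8683 continue  boundary S*=52.9908
step 4: (k=4,j=0): S=34.3319, (K−S)⁺=48.8381, hold=48.3854 ⇒ V=48.8381 exercise | (k=4,j=1): S=45.8528, (K−S)⁺=37.3172, hold=36.8644 ⇒ V=37.3172 exercise | (k=4,j=2): S=61.2400, (K−S)⁺=21.9300, hold=23.1250 ⇒ V=23.1250 continue | (k=4,j=3): S=81.7907, (K−S)⁺=1.3793, hold=10.7435 ⇒ V=10.7435 continue | (k=4,j=4): S=109.2378, (K−S)⁺=0.0000, hold=3.2034 ⇒ V=3.2034 continue  boundary S*=45.8528
step 3: (k=3,j=0): S=39.6764, (K−S)⁺=43.4936, hold=43.0409 ⇒ V=43.4936 exercise | (k=3,j=1): S=52.9908, (K−S)⁺=30.1792, hold=30.3001 ⇒ V=30.3001 continue | (k=3,j=2): S=70.7733, (K−S)⁺=12.3967, hold=17.0546 ⇒ V=17.0546 continue | (k=3,j=3): S=94.5232, (K−S)⁺=0.0000, hold=7.0649 ⇒ V=7.0649 continue  boundary S*=39.6764
step 2: (k=2,j=0): S=45.8528, (K−S)⁺=37.3172, hold=36.9225 ⇒ V=37.3172 exercise | (k=2,j=1): S=61.2400, (K−S)⁺=21.9300, hold=23.7758 ⇒ V=23.7758 continue | (k=2,j=2): S=81.7907, (K−S)⁺=1.3793, hold=12.1656 ⇒ V=12.1656 continue  boundary S*=45.8528
step 1: (k=1,j=0): S=52.9908, (K−S)⁺=30.1792, hold=30.6126 ⇒ V=30.6126 continue | (k=1,j=1): S=70.7733, (K−S)⁺=12.3967, hold=18.0721 ⇒ V=18.0721 continue  boundary S*=-
step 0: (k=0,j=0): S=61.2400, (K−S)⁺=21.9300, hold=24.4251 ⇒ V=24.4251 continue  boundary S*=-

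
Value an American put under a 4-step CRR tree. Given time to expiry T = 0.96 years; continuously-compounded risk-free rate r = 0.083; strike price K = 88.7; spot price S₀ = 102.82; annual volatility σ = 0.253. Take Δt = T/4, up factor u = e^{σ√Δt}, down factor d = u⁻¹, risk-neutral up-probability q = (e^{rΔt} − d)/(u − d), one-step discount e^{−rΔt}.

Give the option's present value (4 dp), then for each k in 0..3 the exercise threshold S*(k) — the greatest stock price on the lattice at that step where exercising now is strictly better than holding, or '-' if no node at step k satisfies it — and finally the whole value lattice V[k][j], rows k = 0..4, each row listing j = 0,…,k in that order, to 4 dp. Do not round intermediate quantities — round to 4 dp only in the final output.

Δt=0.24000  u=1.13195  d=0.88343  q=0.55001  discount=0.98028
step 4 (expiry): payoffs max(K−S,0) = 26.0726 8.4544 0.0000 0.0000 0.0000
step 3: (k=3,j=0): S=70.8913, (K−S)⁺=17.8087, hold=16.0593 ⇒ V=17.8087 exercise | (k=3,j=1): S=90.8342, (K−S)⁺=0.0000, hold=3.7294 ⇒ V=3.7294 continue | (k=3,j=2): S=116.3874, (K−S)⁺=0.0000, hold=0.0000 ⇒ V=0.0000 continue | (k=3,j=3): S=149.1291, (K−S)⁺=0.0000, hold=0.0000 ⇒ V=0.0000 continue  boundary S*=70.8913
step 2: (k=2,j=0): S=80.2456, (K−S)⁺=8.4544, hold=9.8664 ⇒ V=9.8664 continue | (k=2,j=1): S=102.8200, (K−S)⁺=0.0000, hold=1.6451 ⇒ V=1.6451 continue | (k=2,j=2): S=131.7450, (K−S)⁺=0.0000, hold=0.0000 ⇒ V=0.0000 continue  boundary S*=-
step 1: (k=1,j=0): S=90.8342, (K−S)⁺=0.0000, hold=5.2392 ⇒ V=5.2392 continue | (k=1,j=1): S=116.3874, (K−S)⁺=0.0000, hold=0.7257 ⇒ V=0.7257 continue  boundary S*=-
step 0: (k=0,j=0): S=102.8200, (K−S)⁺=0.0000, hold=2.7023 ⇒ V=2.7023 continue  boundary S*=-

price = 2.7023
boundary = - - - 70.8913
tree:
2.7023
5.2392 0.7257
9.8664 1.6451 0.0000
17.8087 3.7294 0.0000 0.0000
26.0726 8.4544 0.0000 0.0000 0.0000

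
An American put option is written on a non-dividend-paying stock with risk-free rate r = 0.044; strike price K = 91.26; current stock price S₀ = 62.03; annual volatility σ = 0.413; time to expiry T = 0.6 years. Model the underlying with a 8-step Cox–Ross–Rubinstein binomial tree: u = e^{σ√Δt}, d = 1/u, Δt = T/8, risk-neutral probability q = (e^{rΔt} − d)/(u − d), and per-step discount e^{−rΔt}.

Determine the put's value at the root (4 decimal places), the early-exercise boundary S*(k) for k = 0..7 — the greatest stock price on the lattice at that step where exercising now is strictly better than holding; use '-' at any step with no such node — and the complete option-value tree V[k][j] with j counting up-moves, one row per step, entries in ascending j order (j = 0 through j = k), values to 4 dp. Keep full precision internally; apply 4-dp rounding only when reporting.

params: Δt=0.07500 u=1.11975 d=0.89306 q=0.48634 e^(-rΔt)=0.99671
t_8 payoffs: 66.1622 59.7914 51.8035 41.7879 29.2300 13.4844 0.0000 0.0000 0.0000
t_7: node(7,0) S=28.1032 payoff=63.1568 vs cont=62.8561 → 63.1568 [stop]  node(7,1) S=35.2369 payoff=56.0231 vs cont=55.7224 → 56.0231 [stop]  node(7,2) S=44.1814 payoff=47.0786 vs cont=46.7779 → 47.0786 [stop]  node(7,3) S=55.3963 payoff=35.8637 vs cont=35.5630 → 35.8637 [stop]  node(7,4) S=69.4580 payoff=21.8020 vs cont=21.5013 → 21.8020 [stop]  node(7,5) S=87.0891 payoff=4.1709 vs cont=6.9037 → 6.9037 [wait]  node(7,6) S=109.1957 payoff=0.0000 vs cont=0.0000 → 0.0000 [wait]  node(7,7) S=136.9137 payoff=0.0000 vs cont=0.0000 → 0.0000 [wait]  ⇒ S*(7)=69.4580
t_6: node(6,0) S=31.4686 payoff=59.7914 vs cont=59.4907 → 59.7914 [stop]  node(6,1) S=39.4565 payoff=51.8035 vs cont=51.5028 → 51.8035 [stop]  node(6,2) S=49.4721 payoff=41.7879 vs cont=41.4872 → 41.7879 [stop]  node(6,3) S=62.0300 payoff=29.2300 vs cont=28.9293 → 29.2300 [stop]  node(6,4) S=77.7756 payoff=13.4844 vs cont=14.5084 → 14.5084 [wait]  node(6,5) S=97.5180 payoff=0.0000 vs cont=3.5345 → 3.5345 [wait]  node(6,6) S=122.2718 payoff=0.0000 vs cont=0.0000 → 0.0000 [wait]  ⇒ S*(6)=62.0300
t_5: node(5,0) S=35.2369 payoff=56.0231 vs cont=55.7224 → 56.0231 [stop]  node(5,1) S=44.1814 payoff=47.0786 vs cont=46.7779 → 47.0786 [stop]  node(5,2) S=55.3963 payoff=35.8637 vs cont=35.5630 → 35.8637 [stop]  node(5,3) S=69.4580 payoff=21.8020 vs cont=21.9977 → 21.9977 [wait]  node(5,4) S=87.0891 payoff=4.1709 vs cont=9.1412 → 9.1412 [wait]  node(5,5) S=109.1957 payoff=0.0000 vs cont=1.8096 → 1.8096 [wait]  ⇒ S*(5)=55.3963
t_4: node(4,0) S=39.4565 payoff=51.8035 vs cont=51.5028 → 51.8035 [stop]  node(4,1) S=49.4721 payoff=41.7879 vs cont=41.4872 → 41.7879 [stop]  node(4,2) S=62.0300 payoff=29.2300 vs cont=29.0242 → 29.2300 [stop]  node(4,3) S=77.7756 payoff=13.4844 vs cont=15.6932 → 15.6932 [wait]  node(4,4) S=97.5180 payoff=0.0000 vs cont=5.5572 → 5.5572 [wait]  ⇒ S*(4)=62.0300
t_3: node(3,0) S=44.1814 payoff=47.0786 vs cont=46.7779 → 47.0786 [stop]  node(3,1) S=55.3963 payoff=35.8637 vs cont=35.5630 → 35.8637 [stop]  node(3,2) S=69.4580 payoff=21.8020 vs cont=22.5720 → 22.5720 [wait]  node(3,3) S=87.0891 payoff=4.1709 vs cont=10.7283 → 10.7283 [wait]  ⇒ S*(3)=55.3963
t_2: node(2,0) S=49.4721 payoff=41.7879 vs cont=41.4872 → 41.7879 [stop]  node(2,1) S=62.0300 payoff=29.2300 vs cont=29.3026 → 29.3026 [wait]  node(2,2) S=77.7756 payoff=13.4844 vs cont=16.7566 → 16.7566 [wait]  ⇒ S*(2)=49.4721
t_1: node(1,0) S=55.3963 payoff=35.8637 vs cont=35.5982 → 35.8637 [stop]  node(1,1) S=69.4580 payoff=21.8020 vs cont=23.1246 → 23.1246 [wait]  ⇒ S*(1)=55.3963
t_0: node(0,0) S=62.0300 payoff=29.2300 vs cont=29.5705 → 29.5705 [wait]  ⇒ S*(0)=-

price = 29.5705
boundary = - 55.3963 49.4721 55.3963 62.0300 55.3963 62.0300 69.4580
tree:
29.5705
35.8637 23.1246
41.7879 29.3026 16.7566
47.0786 35.8637 22.5720 10.7283
51.8035 41.7879 29.2300 15.6932 5.5572
56.0231 47.0786 35.8637 21.9977 9.1412 1.8096
59.7914 51.8035 41.7879 29.2300 14.5084 3.5345 0.0000
63.1568 56.0231 47.0786 35.8637 21.8020 6.9037 0.0000 0.0000
66.1622 59.7914 51.8035 41.7879 29.2300 13.4844 0.0000 0.0000 0.0000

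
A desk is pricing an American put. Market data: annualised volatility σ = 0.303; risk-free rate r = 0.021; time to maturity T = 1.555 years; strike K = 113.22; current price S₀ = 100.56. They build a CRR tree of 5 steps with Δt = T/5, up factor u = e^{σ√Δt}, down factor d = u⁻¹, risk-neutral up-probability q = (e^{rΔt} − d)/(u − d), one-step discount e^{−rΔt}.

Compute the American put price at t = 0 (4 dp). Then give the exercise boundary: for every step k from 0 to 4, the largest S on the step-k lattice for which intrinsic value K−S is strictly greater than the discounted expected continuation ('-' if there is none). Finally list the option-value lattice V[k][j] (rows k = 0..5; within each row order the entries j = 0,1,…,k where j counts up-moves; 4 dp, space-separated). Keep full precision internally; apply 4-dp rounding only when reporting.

price = 21.1670
boundary = - - 71.7225 60.5718 71.7225
tree:
21.1670
30.2947 11.4558
41.4975 18.4350 3.9656
52.6482 28.5228 7.6343 0.0000
62.0653 41.4975 14.6972 0.0000 0.0000
70.0183 52.6482 28.2941 0.0000 0.0000 0.0000

Δt=0.31100, u=1.18409, d=0.84453, q=0.47715, disc=e^(-rΔt)=0.99349
k=5 terminal: V=max(K-S,0) → 70.0183 52.6482 28.2941 0.0000 0.0000 0.0000
k=4: j=0 S=51.1547 intr=62.0653 cont=61.3283 V=62.0653[EX]; j=1 S=71.7225 intr=41.4975 cont=40.7605 V=41.4975[EX]; j=2 S=100.5600 intr=12.6600 cont=14.6972 V=14.6972[hold]; j=3 S=140.9922 intr=0.0000 cont=0.0000 V=0.0000[hold]; j=4 S=197.6811 intr=0.0000 cont=0.0000 V=0.0000[hold]  S*(4)=71.7225
k=3: j=0 S=60.5718 intr=52.6482 cont=51.9112 V=52.6482[EX]; j=1 S=84.9259 intr=28.2941 cont=28.5228 V=28.5228[hold]; j=2 S=119.0722 intr=0.0000 cont=7.6343 V=7.6343[hold]; j=3 S=166.9476 intr=0.0000 cont=0.0000 V=0.0000[hold]  S*(3)=60.5718
k=2: j=0 S=71.7225 intr=41.4975 cont=40.8689 V=41.4975[EX]; j=1 S=100.5600 intr=12.6600 cont=18.4350 V=18.4350[hold]; j=2 S=140.9922 intr=0.0000 cont=3.9656 V=3.9656[hold]  S*(2)=71.7225
k=1: j=0 S=84.9259 intr=28.2941 cont=30.2947 V=30.2947[hold]; j=1 S=119.0722 intr=0.0000 cont=11.4558 V=11.4558[hold]  S*(1)=-
k=0: j=0 S=100.5600 intr=12.6600 cont=21.1670 V=21.1670[hold]  S*(0)=-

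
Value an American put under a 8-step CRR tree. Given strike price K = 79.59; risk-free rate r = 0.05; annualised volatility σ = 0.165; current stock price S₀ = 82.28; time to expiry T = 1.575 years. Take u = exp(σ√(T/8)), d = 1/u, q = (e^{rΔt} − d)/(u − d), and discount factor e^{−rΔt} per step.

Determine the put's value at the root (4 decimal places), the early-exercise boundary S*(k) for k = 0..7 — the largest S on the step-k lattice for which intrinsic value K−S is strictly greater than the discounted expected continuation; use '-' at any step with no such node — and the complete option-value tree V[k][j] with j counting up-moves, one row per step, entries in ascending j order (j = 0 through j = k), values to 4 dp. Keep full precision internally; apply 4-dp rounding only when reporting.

params: Δt=0.19687 u=1.07596 d=0.92940 q=0.54921 e^(-rΔt)=0.99020
t_8 payoffs: 33.7830 26.5599 18.1978 8.5172 0.0000 0.0000 0.0000 0.0000 0.0000
t_7: node(7,0) S=49.2864 payoff=30.3036 vs cont=29.5240 → 30.3036 [stop]  node(7,1) S=57.0581 payoff=22.5319 vs cont=21.7522 → 22.5319 [stop]  node(7,2) S=66.0554 payoff=13.5346 vs cont=12.7550 → 13.5346 [stop]  node(7,3) S=76.4714 payoff=3.1186 vs cont=3.8019 → 3.8019 [wait]  node(7,4) S=88.5298 payoff=0.0000 vs cont=0.0000 → 0.0000 [wait]  node(7,5) S=102.4897 payoff=0.0000 vs cont=0.0000 → 0.0000 [wait]  node(7,6) S=118.6509 payoff=0.0000 vs cont=0.0000 → 0.0000 [wait]  node(7,7) S=137.3604 payoff=0.0000 vs cont=0.0000 → 0.0000 [wait]  ⇒ S*(7)=66.0554
t_6: node(6,0) S=53.0301 payoff=26.5599 vs cont=25.7803 → 26.5599 [stop]  node(6,1) S=61.3922 payoff=18.1978 vs cont=17.4182 → 18.1978 [stop]  node(6,2) S=71.0728 payoff=8.5172 vs cont=8.1091 → 8.5172 [stop]  node(6,3) S=82.2800 payoff=0.0000 vs cont=1.6971 → 1.6971 [wait]  node(6,4) S=95.2544 payoff=0.0000 vs cont=0.0000 → 0.0000 [wait]  node(6,5) S=110.2746 payoff=0.0000 vs cont=0.0000 → 0.0000 [wait]  node(6,6) S=127.6634 payoff=0.0000 vs cont=0.0000 → 0.0000 [wait]  ⇒ S*(6)=71.0728
t_5: node(5,0) S=57.0581 payoff=22.5319 vs cont=21.7522 → 22.5319 [stop]  node(5,1) S=66.0554 payoff=13.5346 vs cont=12.7550 → 13.5346 [stop]  node(5,2) S=76.4714 payoff=3.1186 vs cont=4.7248 → 4.7248 [wait]  node(5,3) S=88.5298 payoff=0.0000 vs cont=0.7575 → 0.7575 [wait]  node(5,4) S=102.4897 payoff=0.0000 vs cont=0.0000 → 0.0000 [wait]  node(5,5) S=118.6509 payoff=0.0000 vs cont=0.0000 → 0.0000 [wait]  ⇒ S*(5)=66.0554
t_4: node(4,0) S=61.3922 payoff=18.1978 vs cont=17.4182 → 18.1978 [stop]  node(4,1) S=71.0728 payoff=8.5172 vs cont=8.6110 → 8.6110 [wait]  node(4,2) S=82.2800 payoff=0.0000 vs cont=2.5210 → 2.5210 [wait]  node(4,3) S=95.2544 payoff=0.0000 vs cont=0.3382 → 0.3382 [wait]  node(4,4) S=110.2746 payoff=0.0000 vs cont=0.0000 → 0.0000 [wait]  ⇒ S*(4)=61.3922
t_3: node(3,0) S=66.0554 payoff=13.5346 vs cont=12.8060 → 13.5346 [stop]  node(3,1) S=76.4714 payoff=3.1186 vs cont=5.2148 → 5.2148 [wait]  node(3,2) S=88.5298 payoff=0.0000 vs cont=1.3092 → 1.3092 [wait]  node(3,3) S=102.4897 payoff=0.0000 vs cont=0.1509 → 0.1509 [wait]  ⇒ S*(3)=66.0554
t_2: node(2,0) S=71.0728 payoff=8.5172 vs cont=8.8775 → 8.8775 [wait]  node(2,1) S=82.2800 payoff=0.0000 vs cont=3.0398 → 3.0398 [wait]  node(2,2) S=95.2544 payoff=0.0000 vs cont=0.6665 → 0.6665 [wait]  ⇒ S*(2)=-
t_1: node(1,0) S=76.4714 payoff=3.1186 vs cont=5.6158 → 5.6158 [wait]  node(1,1) S=88.5298 payoff=0.0000 vs cont=1.7193 → 1.7193 [wait]  ⇒ S*(1)=-
t_0: node(0,0) S=82.2800 payoff=0.0000 vs cont=3.4418 → 3.4418 [wait]  ⇒ S*(0)=-

price = 3.4418
boundary = - - - 66.0554 61.3922 66.0554 71.0728 66.0554
tree:
3.4418
5.6158 1.7193
8.8775 3.0398 0.6665
13.5346 5.2148 1.3092 0.1509
18.1978 8.6110 2.5210 0.3382 0.0000
22.5319 13.5346 4.7248 0.7575 0.0000 0.0000
26.5599 18.1978 8.5172 1.6971 0.0000 0.0000 0.0000
30.3036 22.5319 13.5346 3.8019 0.0000 0.0000 0.0000 0.0000
33.7830 26.5599 18.1978 8.5172 0.0000 0.0000 0.0000 0.0000 0.0000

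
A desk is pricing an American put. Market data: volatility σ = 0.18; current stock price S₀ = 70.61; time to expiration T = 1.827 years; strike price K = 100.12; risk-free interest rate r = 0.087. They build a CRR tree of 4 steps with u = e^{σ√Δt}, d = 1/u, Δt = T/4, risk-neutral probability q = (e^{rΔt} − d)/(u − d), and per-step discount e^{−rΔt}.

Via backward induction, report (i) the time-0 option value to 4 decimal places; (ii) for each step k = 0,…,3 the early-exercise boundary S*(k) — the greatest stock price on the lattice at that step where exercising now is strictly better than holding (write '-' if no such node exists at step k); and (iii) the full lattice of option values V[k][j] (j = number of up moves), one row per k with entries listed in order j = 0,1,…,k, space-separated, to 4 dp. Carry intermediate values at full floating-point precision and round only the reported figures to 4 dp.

Δt=0.45675  u=1.12936  d=0.88546  q=0.63583  discount=0.96104
step 4 (expiry): payoffs max(K−S,0) = 56.7151 44.7592 29.5100 10.0604 0.0000
step 3: (k=3,j=0): S=49.0197, (K−S)⁺=51.1003, hold=47.1998 ⇒ V=51.1003 exercise | (k=3,j=1): S=62.5222, (K−S)⁺=37.5978, hold=33.6973 ⇒ V=37.5978 exercise | (k=3,j=2): S=79.7440, (K−S)⁺=20.3760, hold=16.4755 ⇒ V=20.3760 exercise | (k=3,j=3): S=101.7096, (K−S)⁺=0.0000, hold=3.5210 ⇒ V=3.5210 continue  boundary S*=79.7440
step 2: (k=2,j=0): S=55.3608, (K−S)⁺=44.7592, hold=40.8587 ⇒ V=44.7592 exercise | (k=2,j=1): S=70.6100, (K−S)⁺=29.5100, hold=25.6095 ⇒ V=29.5100 exercise | (k=2,j=2): S=90.0596, (K−S)⁺=10.0604, hold=9.2828 ⇒ V=10.0604 exercise  boundary S*=90.0596
step 1: (k=1,j=0): S=62.5222, (K−S)⁺=37.5978, hold=33.6973 ⇒ V=37.5978 exercise | (k=1,j=1): S=79.7440, (K−S)⁺=20.3760, hold=16.4755 ⇒ V=20.3760 exercise  boundary S*=79.7440
step 0: (k=0,j=0): S=70.6100, (K−S)⁺=29.5100, hold=25.6095 ⇒ V=29.5100 exercise  boundary S*=70.6100

price = 29.5100
boundary = 70.6100 79.7440 90.0596 79.7440
tree:
29.5100
37.5978 20.3760
44.7592 29.5100 10.0604
51.1003 37.5978 20.3760 3.5210
56.7151 44.7592 29.5100 10.0604 0.0000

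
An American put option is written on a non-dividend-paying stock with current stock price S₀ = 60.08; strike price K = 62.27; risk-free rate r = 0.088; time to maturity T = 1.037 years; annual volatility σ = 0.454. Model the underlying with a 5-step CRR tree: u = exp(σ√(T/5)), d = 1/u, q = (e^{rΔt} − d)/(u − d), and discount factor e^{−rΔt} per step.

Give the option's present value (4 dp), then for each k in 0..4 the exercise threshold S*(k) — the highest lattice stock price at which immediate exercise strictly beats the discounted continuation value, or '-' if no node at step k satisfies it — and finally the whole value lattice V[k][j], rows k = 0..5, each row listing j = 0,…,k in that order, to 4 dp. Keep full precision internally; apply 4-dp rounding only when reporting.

price = 10.2268
boundary = - - 39.7322 32.3109 39.7322
tree:
10.2268
15.4893 5.1911
22.5378 8.8117 1.6575
29.9591 14.4583 3.3276 0.0000
35.9942 22.5378 6.6805 0.0000 0.0000
40.9021 29.9591 13.4119 0.0000 0.0000 0.0000

Δt=0.20740, u=1.22968, d=0.81322, q=0.49272, disc=e^(-rΔt)=0.98191
k=5 terminal: V=max(K-S,0) → 40.9021 29.9591 13.4119 0.0000 0.0000 0.0000
k=4: j=0 S=26.2758 intr=35.9942 cont=34.8680 V=35.9942[EX]; j=1 S=39.7322 intr=22.5378 cont=21.4116 V=22.5378[EX]; j=2 S=60.0800 intr=2.1900 cont=6.6805 V=6.6805[hold]; j=3 S=90.8483 intr=0.0000 cont=0.0000 V=0.0000[hold]; j=4 S=137.3737 intr=0.0000 cont=0.0000 V=0.0000[hold]  S*(4)=39.7322
k=3: j=0 S=32.3109 intr=29.9591 cont=28.8329 V=29.9591[EX]; j=1 S=48.8581 intr=13.4119 cont=14.4583 V=14.4583[hold]; j=2 S=73.8794 intr=0.0000 cont=3.3276 V=3.3276[hold]; j=3 S=111.7147 intr=0.0000 cont=0.0000 V=0.0000[hold]  S*(3)=32.3109
k=2: j=0 S=39.7322 intr=22.5378 cont=21.9178 V=22.5378[EX]; j=1 S=60.0800 intr=2.1900 cont=8.8117 V=8.8117[hold]; j=2 S=90.8483 intr=0.0000 cont=1.6575 V=1.6575[hold]  S*(2)=39.7322
k=1: j=0 S=48.8581 intr=13.4119 cont=15.4893 V=15.4893[hold]; j=1 S=73.8794 intr=0.0000 cont=5.1911 V=5.1911[hold]  S*(1)=-
k=0: j=0 S=60.0800 intr=2.1900 cont=10.2268 V=10.2268[hold]  S*(0)=-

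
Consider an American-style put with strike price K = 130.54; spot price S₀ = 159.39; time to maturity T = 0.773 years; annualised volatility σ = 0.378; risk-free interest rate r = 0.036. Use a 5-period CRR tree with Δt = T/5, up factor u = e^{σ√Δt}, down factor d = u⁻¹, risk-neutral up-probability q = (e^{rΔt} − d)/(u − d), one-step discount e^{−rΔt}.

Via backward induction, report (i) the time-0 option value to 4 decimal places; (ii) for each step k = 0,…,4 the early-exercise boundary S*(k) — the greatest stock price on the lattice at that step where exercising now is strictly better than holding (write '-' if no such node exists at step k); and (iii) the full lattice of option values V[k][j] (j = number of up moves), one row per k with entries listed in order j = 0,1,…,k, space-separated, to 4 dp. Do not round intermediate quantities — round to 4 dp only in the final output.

price = 6.8616
boundary = - - - - 87.9570
tree:
6.8616
11.4412 2.0119
18.5682 3.9028 0.0000
28.9856 7.5708 0.0000 0.0000
42.5830 14.6861 0.0000 0.0000 0.0000
54.7307 28.4888 0.0000 0.0000 0.0000 0.0000

Δt=0.15460, u=1.16024, d=0.86189, q=0.48162, disc=e^(-rΔt)=0.99445
k=5 terminal: V=max(K-S,0) → 54.7307 28.4888 0.0000 0.0000 0.0000 0.0000
k=4: j=0 S=87.9570 intr=42.5830 cont=41.8585 V=42.5830[EX]; j=1 S=118.4038 intr=12.1362 cont=14.6861 V=14.6861[hold]; j=2 S=159.3900 intr=0.0000 cont=0.0000 V=0.0000[hold]; j=3 S=214.5638 intr=0.0000 cont=0.0000 V=0.0000[hold]; j=4 S=288.8364 intr=0.0000 cont=0.0000 V=0.0000[hold]  S*(4)=87.9570
k=3: j=0 S=102.0512 intr=28.4888 cont=28.9856 V=28.9856[hold]; j=1 S=137.3768 intr=0.0000 cont=7.5708 V=7.5708[hold]; j=2 S=184.9306 intr=0.0000 cont=0.0000 V=0.0000[hold]; j=3 S=248.9455 intr=0.0000 cont=0.0000 V=0.0000[hold]  S*(3)=-
k=2: j=0 S=118.4038 intr=12.1362 cont=18.5682 V=18.5682[hold]; j=1 S=159.3900 intr=0.0000 cont=3.9028 V=3.9028[hold]; j=2 S=214.5638 intr=0.0000 cont=0.0000 V=0.0000[hold]  S*(2)=-
k=1: j=0 S=137.3768 intr=0.0000 cont=11.4412 V=11.4412[hold]; j=1 S=184.9306 intr=0.0000 cont=2.0119 V=2.0119[hold]  S*(1)=-
k=0: j=0 S=159.3900 intr=0.0000 cont=6.8616 V=6.8616[hold]  S*(0)=-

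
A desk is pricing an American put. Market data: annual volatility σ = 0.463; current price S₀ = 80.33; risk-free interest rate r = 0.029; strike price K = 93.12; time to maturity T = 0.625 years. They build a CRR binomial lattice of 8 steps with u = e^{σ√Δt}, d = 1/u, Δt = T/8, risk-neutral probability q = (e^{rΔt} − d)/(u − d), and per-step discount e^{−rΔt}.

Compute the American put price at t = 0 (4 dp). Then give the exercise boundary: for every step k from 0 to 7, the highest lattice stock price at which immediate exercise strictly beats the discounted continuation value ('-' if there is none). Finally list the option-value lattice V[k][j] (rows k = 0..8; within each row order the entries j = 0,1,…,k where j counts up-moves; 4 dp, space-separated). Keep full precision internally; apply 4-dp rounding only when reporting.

Δt=0.07812, u=1.13816, d=0.87861, q=0.47643, disc=e^(-rΔt)=0.99774
k=8 terminal: V=max(K-S,0) → 64.5932 56.1662 45.2498 31.1086 12.7900 0.0000 0.0000 0.0000 0.0000
k=7: j=0 S=32.4680 intr=60.6520 cont=60.4412 V=60.6520[EX]; j=1 S=42.0593 intr=51.0607 cont=50.8499 V=51.0607[EX]; j=2 S=54.4839 intr=38.6361 cont=38.4253 V=38.6361[EX]; j=3 S=70.5789 intr=22.5411 cont=22.3304 V=22.5411[EX]; j=4 S=91.4283 intr=1.6917 cont=6.6813 V=6.6813[hold]; j=5 S=118.4369 intr=0.0000 cont=0.0000 V=0.0000[hold]; j=6 S=153.4240 intr=0.0000 cont=0.0000 V=0.0000[hold]; j=7 S=198.7465 intr=0.0000 cont=0.0000 V=0.0000[hold]  S*(7)=70.5789
k=6: j=0 S=36.9538 intr=56.1662 cont=55.9555 V=56.1662[EX]; j=1 S=47.8702 intr=45.2498 cont=45.0391 V=45.2498[EX]; j=2 S=62.0114 intr=31.1086 cont=30.8979 V=31.1086[EX]; j=3 S=80.3300 intr=12.7900 cont=14.9511 V=14.9511[hold]; j=4 S=104.0600 intr=0.0000 cont=3.4902 V=3.4902[hold]; j=5 S=134.8001 intr=0.0000 cont=0.0000 V=0.0000[hold]; j=6 S=174.6210 intr=0.0000 cont=0.0000 V=0.0000[hold]  S*(6)=62.0114
k=5: j=0 S=42.0593 intr=51.0607 cont=50.8499 V=51.0607[EX]; j=1 S=54.4839 intr=38.6361 cont=38.4253 V=38.6361[EX]; j=2 S=70.5789 intr=22.5411 cont=23.3577 V=23.3577[hold]; j=3 S=91.4283 intr=1.6917 cont=9.4693 V=9.4693[hold]; j=4 S=118.4369 intr=0.0000 cont=1.8232 V=1.8232[hold]; j=5 S=153.4240 intr=0.0000 cont=0.0000 V=0.0000[hold]  S*(5)=54.4839
k=4: j=0 S=47.8702 intr=45.2498 cont=45.0391 V=45.2498[EX]; j=1 S=62.0114 intr=31.1086 cont=31.2860 V=31.2860[hold]; j=2 S=80.3300 intr=12.7900 cont=16.7029 V=16.7029[hold]; j=3 S=104.0600 intr=0.0000 cont=5.8133 V=5.8133[hold]; j=4 S=134.8001 intr=0.0000 cont=0.9524 V=0.9524[hold]  S*(4)=47.8702
k=3: j=0 S=54.4839 intr=38.6361 cont=38.5097 V=38.6361[EX]; j=1 S=70.5789 intr=22.5411 cont=24.2831 V=24.2831[hold]; j=2 S=91.4283 intr=1.6917 cont=11.4887 V=11.4887[hold]; j=3 S=118.4369 intr=0.0000 cont=3.4895 V=3.4895[hold]  S*(3)=54.4839
k=2: j=0 S=62.0114 intr=31.1086 cont=31.7259 V=31.7259[hold]; j=1 S=80.3300 intr=12.7900 cont=18.1463 V=18.1463[hold]; j=2 S=104.0600 intr=0.0000 cont=7.6603 V=7.6603[hold]  S*(2)=-
k=1: j=0 S=70.5789 intr=22.5411 cont=25.1990 V=25.1990[hold]; j=1 S=91.4283 intr=1.6917 cont=13.1207 V=13.1207[hold]  S*(1)=-
k=0: j=0 S=80.3300 intr=12.7900 cont=19.4005 V=19.4005[hold]  S*(0)=-

price = 19.4005
boundary = - - - 54.4839 47.8702 54.4839 62.0114 70.5789
tree:
19.4005
25.1990 13.1207
31.7259 18.1463 7.6603
38.6361 24.2831 11.4887 3.4895
45.2498 31.2860 16.7029 5.8133 0.9524
51.0607 38.6361 23.3577 9.4693 1.8232 0.0000
56.1662 45.2498 31.1086 14.9511 3.4902 0.0000 0.0000
60.6520 51.0607 38.6361 22.5411 6.6813 0.0000 0.0000 0.0000
64.5932 56.1662 45.2498 31.1086 12.7900 0.0000 0.0000 0.0000 0.0000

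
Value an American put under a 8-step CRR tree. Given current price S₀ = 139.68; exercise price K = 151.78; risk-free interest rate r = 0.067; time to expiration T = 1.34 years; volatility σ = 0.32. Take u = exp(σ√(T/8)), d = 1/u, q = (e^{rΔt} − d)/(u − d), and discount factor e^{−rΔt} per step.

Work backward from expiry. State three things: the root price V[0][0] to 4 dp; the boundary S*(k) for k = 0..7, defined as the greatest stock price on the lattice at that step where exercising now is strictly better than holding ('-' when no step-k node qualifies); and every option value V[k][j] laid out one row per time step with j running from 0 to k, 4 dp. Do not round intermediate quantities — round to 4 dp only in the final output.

params: Δt=0.16750 u=1.13993 d=0.87725 q=0.51027 e^(-rΔt)=0.98884
t_8 payoffs: 102.7894 88.1198 69.0575 44.2873 12.1000 0.0000 0.0000 0.0000 0.0000
t_7: node(7,0) S=55.8458 payoff=95.9342 vs cont=94.2404 → 95.9342 [stop]  node(7,1) S=72.5681 payoff=79.2119 vs cont=77.5180 → 79.2119 [stop]  node(7,2) S=94.2977 payoff=57.4823 vs cont=55.7884 → 57.4823 [stop]  node(7,3) S=122.5340 payoff=29.2460 vs cont=27.5522 → 29.2460 [stop]  node(7,4) S=159.2252 payoff=0.0000 vs cont=5.8596 → 5.8596 [wait]  node(7,5) S=206.9032 payoff=0.0000 vs cont=0.0000 → 0.0000 [wait]  node(7,6) S=268.8577 payoff=0.0000 vs cont=0.0000 → 0.0000 [wait]  node(7,7) S=349.3637 payoff=0.0000 vs cont=0.0000 → 0.0000 [wait]  ⇒ S*(7)=122.5340
t_6: node(6,0) S=63.6602 payoff=88.1198 vs cont=86.4259 → 88.1198 [stop]  node(6,1) S=82.7225 payoff=69.0575 vs cont=67.3637 → 69.0575 [stop]  node(6,2) S=107.4927 payoff=44.2873 vs cont=42.5935 → 44.2873 [stop]  node(6,3) S=139.6800 payoff=12.1000 vs cont=17.1195 → 17.1195 [wait]  node(6,4) S=181.5054 payoff=0.0000 vs cont=2.8376 → 2.8376 [wait]  node(6,5) S=235.8549 payoff=0.0000 vs cont=0.0000 → 0.0000 [wait]  node(6,6) S=306.4786 payoff=0.0000 vs cont=0.0000 → 0.0000 [wait]  ⇒ S*(6)=107.4927
t_5: node(5,0) S=72.5681 payoff=79.2119 vs cont=77.5180 → 79.2119 [stop]  node(5,1) S=94.2977 payoff=57.4823 vs cont=55.7884 → 57.4823 [stop]  node(5,2) S=122.5340 payoff=29.2460 vs cont=30.0849 → 30.0849 [wait]  node(5,3) S=159.2252 payoff=0.0000 vs cont=9.7222 → 9.7222 [wait]  node(5,4) S=206.9032 payoff=0.0000 vs cont=1.3742 → 1.3742 [wait]  node(5,5) S=268.8577 payoff=0.0000 vs cont=0.0000 → 0.0000 [wait]  ⇒ S*(5)=94.2977
t_4: node(4,0) S=82.7225 payoff=69.0575 vs cont=67.3637 → 69.0575 [stop]  node(4,1) S=107.4927 payoff=44.2873 vs cont=43.0168 → 44.2873 [stop]  node(4,2) S=139.6800 payoff=12.1000 vs cont=19.4746 → 19.4746 [wait]  node(4,3) S=181.5054 payoff=0.0000 vs cont=5.4015 → 5.4015 [wait]  node(4,4) S=235.8549 payoff=0.0000 vs cont=0.6655 → 0.6655 [wait]  ⇒ S*(4)=107.4927
t_3: node(3,0) S=94.2977 payoff=57.4823 vs cont=55.7884 → 57.4823 [stop]  node(3,1) S=122.5340 payoff=29.2460 vs cont=31.2732 → 31.2732 [wait]  node(3,2) S=159.2252 payoff=0.0000 vs cont=12.1563 → 12.1563 [wait]  node(3,3) S=206.9032 payoff=0.0000 vs cont=2.9515 → 2.9515 [wait]  ⇒ S*(3)=94.2977
t_2: node(2,0) S=107.4927 payoff=44.2873 vs cont=43.6164 → 44.2873 [stop]  node(2,1) S=139.6800 payoff=12.1000 vs cont=21.2783 → 21.2783 [wait]  node(2,2) S=181.5054 payoff=0.0000 vs cont=7.3762 → 7.3762 [wait]  ⇒ S*(2)=107.4927
t_1: node(1,0) S=122.5340 payoff=29.2460 vs cont=32.1833 → 32.1833 [wait]  node(1,1) S=159.2252 payoff=0.0000 vs cont=14.0262 → 14.0262 [wait]  ⇒ S*(1)=-
t_0: node(0,0) S=139.6800 payoff=12.1000 vs cont=22.6625 → 22.6625 [wait]  ⇒ S*(0)=-

price = 22.6625
boundary = - - 107.4927 94.2977 107.4927 94.2977 107.4927 122.5340
tree:
22.6625
32.1833 14.0262
44.2873 21.2783 7.3762
57.4823 31.2732 12.1563 2.9515
69.0575 44.2873 19.4746 5.4015 0.6655
79.2119 57.4823 30.0849 9.7222 1.3742 0.0000
88.1198 69.0575 44.2873 17.1195 2.8376 0.0000 0.0000
95.9342 79.2119 57.4823 29.2460 5.8596 0.0000 0.0000 0.0000
102.7894 88.1198 69.0575 44.2873 12.1000 0.0000 0.0000 0.0000 0.0000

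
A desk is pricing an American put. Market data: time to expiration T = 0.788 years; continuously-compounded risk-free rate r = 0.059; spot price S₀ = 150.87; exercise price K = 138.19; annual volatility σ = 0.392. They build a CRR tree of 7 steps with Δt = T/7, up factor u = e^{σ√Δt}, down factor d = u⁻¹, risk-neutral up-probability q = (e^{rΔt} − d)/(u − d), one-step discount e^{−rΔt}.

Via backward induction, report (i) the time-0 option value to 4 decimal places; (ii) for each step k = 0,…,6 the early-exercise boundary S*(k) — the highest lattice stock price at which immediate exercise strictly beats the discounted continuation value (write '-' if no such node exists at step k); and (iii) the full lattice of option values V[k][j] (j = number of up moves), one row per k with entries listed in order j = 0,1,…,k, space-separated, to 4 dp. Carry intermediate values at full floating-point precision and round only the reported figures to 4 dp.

price = 12.1170
boundary = - - - - 89.1507 101.6821 115.9749
tree:
12.1170
18.1295 6.0836
26.3058 9.9471 2.1837
36.7600 15.8860 3.9600 0.3822
49.0393 24.6005 7.1185 0.7580 0.0000
60.0263 36.5079 12.6596 1.5033 0.0000 0.0000
69.6592 49.0393 22.2151 2.9816 0.0000 0.0000 0.0000
78.1050 60.0263 36.5079 5.9133 0.0000 0.0000 0.0000 0.0000

Δt=0.11257, u=1.14056, d=0.87676, q=0.49243, disc=e^(-rΔt)=0.99338
k=7 terminal: V=max(K-S,0) → 78.1050 60.0263 36.5079 5.9133 0.0000 0.0000 0.0000 0.0000
k=6: j=0 S=68.5308 intr=69.6592 cont=68.7444 V=69.6592[EX]; j=1 S=89.1507 intr=49.0393 cont=48.1245 V=49.0393[EX]; j=2 S=115.9749 intr=22.2151 cont=21.3004 V=22.2151[EX]; j=3 S=150.8700 intr=0.0000 cont=2.9816 V=2.9816[hold]; j=4 S=196.2646 intr=0.0000 cont=0.0000 V=0.0000[hold]; j=5 S=255.3177 intr=0.0000 cont=0.0000 V=0.0000[hold]; j=6 S=332.1391 intr=0.0000 cont=0.0000 V=0.0000[hold]  S*(6)=115.9749
k=5: j=0 S=78.1637 intr=60.0263 cont=59.1115 V=60.0263[EX]; j=1 S=101.6821 intr=36.5079 cont=35.5932 V=36.5079[EX]; j=2 S=132.2767 intr=5.9133 cont=12.6596 V=12.6596[hold]; j=3 S=172.0768 intr=0.0000 cont=1.5033 V=1.5033[hold]; j=4 S=223.8522 intr=0.0000 cont=0.0000 V=0.0000[hold]; j=5 S=291.2061 intr=0.0000 cont=0.0000 V=0.0000[hold]  S*(5)=101.6821
k=4: j=0 S=89.1507 intr=49.0393 cont=48.1245 V=49.0393[EX]; j=1 S=115.9749 intr=22.2151 cont=24.6005 V=24.6005[hold]; j=2 S=150.8700 intr=0.0000 cont=7.1185 V=7.1185[hold]; j=3 S=196.2646 intr=0.0000 cont=0.7580 V=0.7580[hold]; j=4 S=255.3177 intr=0.0000 cont=0.0000 V=0.0000[hold]  S*(4)=89.1507
k=3: j=0 S=101.6821 intr=36.5079 cont=36.7600 V=36.7600[hold]; j=1 S=132.2767 intr=5.9133 cont=15.8860 V=15.8860[hold]; j=2 S=172.0768 intr=0.0000 cont=3.9600 V=3.9600[hold]; j=3 S=223.8522 intr=0.0000 cont=0.3822 V=0.3822[hold]  S*(3)=-
k=2: j=0 S=115.9749 intr=22.2151 cont=26.3058 V=26.3058[hold]; j=1 S=150.8700 intr=0.0000 cont=9.9471 V=9.9471[hold]; j=2 S=196.2646 intr=0.0000 cont=2.1837 V=2.1837[hold]  S*(2)=-
k=1: j=0 S=132.2767 intr=5.9133 cont=18.1295 V=18.1295[hold]; j=1 S=172.0768 intr=0.0000 cont=6.0836 V=6.0836[hold]  S*(1)=-
k=0: j=0 S=150.8700 intr=0.0000 cont=12.1170 V=12.1170[hold]  S*(0)=-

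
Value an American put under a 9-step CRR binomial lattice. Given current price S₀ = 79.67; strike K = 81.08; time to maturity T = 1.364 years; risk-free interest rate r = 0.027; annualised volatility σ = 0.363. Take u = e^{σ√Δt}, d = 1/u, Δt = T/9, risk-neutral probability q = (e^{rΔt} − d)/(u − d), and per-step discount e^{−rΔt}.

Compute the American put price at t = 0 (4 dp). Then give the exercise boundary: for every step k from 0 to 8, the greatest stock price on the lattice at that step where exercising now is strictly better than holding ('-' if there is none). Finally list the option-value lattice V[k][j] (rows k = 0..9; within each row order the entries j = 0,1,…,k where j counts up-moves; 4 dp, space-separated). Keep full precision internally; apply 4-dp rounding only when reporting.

Δt=0.15156  u=1.15179  d=0.86821  q=0.47919  discount=0.99592
step 9 (expiry): payoffs max(K−S,0) = 58.7474 51.4532 41.7766 28.9394 11.9093 0.0000 0.0000 0.0000 0.0000 0.0000
step 8: (k=8,j=0): S=25.7224, (K−S)⁺=55.3576, hold=55.0265 ⇒ V=55.3576 exercise | (k=8,j=1): S=34.1238, (K−S)⁺=46.9562, hold=46.6251 ⇒ V=46.9562 exercise | (k=8,j=2): S=45.2692, (K−S)⁺=35.8108, hold=35.4797 ⇒ V=35.8108 exercise | (k=8,j=3): S=60.0550, (K−S)⁺=21.0250, hold=20.6939 ⇒ V=21.0250 exercise | (k=8,j=4): S=79.6700, (K−S)⁺=1.4100, hold=6.1772 ⇒ V=6.1772 continue | (k=8,j=5): S=105.6917, (K−S)⁺=0.0000, hold=0.0000 ⇒ V=0.0000 continue | (k=8,j=6): S=140.2124, (K−S)⁺=0.0000, hold=0.0000 ⇒ V=0.0000 continue | (k=8,j=7): S=186.0083, (K−S)⁺=0.0000, hold=0.0000 ⇒ V=0.0000 continue | (k=8,j=8): S=246.7620, (K−S)⁺=0.0000, hold=0.0000 ⇒ V=0.0000 continue  boundary S*=60.0550
step 7: (k=7,j=0): S=29.6268, (K−S)⁺=51.4532, hold=51.1221 ⇒ V=51.4532 exercise | (k=7,j=1): S=39.3034, (K−S)⁺=41.7766, hold=41.4455 ⇒ V=41.7766 exercise | (k=7,j=2): S=52.1406, (K−S)⁺=28.9394, hold=28.6083 ⇒ V=28.9394 exercise | (k=7,j=3): S=69.1707, (K−S)⁺=11.9093, hold=13.8533 ⇒ V=13.8533 continue | (k=7,j=4): S=91.7630, (K−S)⁺=0.0000, hold=3.2040 ⇒ V=3.2040 continue | (k=7,j=5): S=121.7345, (K−S)⁺=0.0000, hold=0.0000 ⇒ V=0.0000 continue | (k=7,j=6): S=161.4951, (K−S)⁺=0.0000, hold=0.0000 ⇒ V=0.0000 continue | (k=7,j=7): S=214.2424, (K−S)⁺=0.0000, hold=0.0000 ⇒ V=0.0000 continue  boundary S*=52.1406
step 6: (k=6,j=0): S=34.1238, (K−S)⁺=46.9562, hold=46.6251 ⇒ V=46.9562 exercise | (k=6,j=1): S=45.2692, (K−S)⁺=35.8108, hold=35.4797 ⇒ V=35.8108 exercise | (k=6,j=2): S=60.0550, (K−S)⁺=21.0250, hold=21.6216 ⇒ V=21.6216 continue | (k=6,j=3): S=79.6700, (K−S)⁺=1.4100, hold=8.7145 ⇒ V=8.7145 continue | (k=6,j=4): S=105.6917, (K−S)⁺=0.0000, hold=1.6619 ⇒ V=1.6619 continue | (k=6,j=5): S=140.2124, (K−S)⁺=0.0000, hold=0.0000 ⇒ V=0.0000 continue | (k=6,j=6): S=186.0083, (K−S)⁺=0.0000, hold=0.0000 ⇒ V=0.0000 continue  boundary S*=45.2692
step 5: (k=5,j=0): S=39.3034, (K−S)⁺=41.7766, hold=41.4455 ⇒ V=41.7766 exercise | (k=5,j=1): S=52.1406, (K−S)⁺=28.9394, hold=28.8930 ⇒ V=28.9394 exercise | (k=5,j=2): S=69.1707, (K−S)⁺=11.9093, hold=15.3737 ⇒ V=15.3737 continue | (k=5,j=3): S=91.7630, (K−S)⁺=0.0000, hold=5.3132 ⇒ V=5.3132 continue | (k=5,j=4): S=121.7345, (K−S)⁺=0.0000, hold=0.8620 ⇒ V=0.8620 continue | (k=5,j=5): S=161.4951, (K−S)⁺=0.0000, hold=0.0000 ⇒ V=0.0000 continue  boundary S*=52.1406
step 4: (k=4,j=0): S=45.2692, (K−S)⁺=35.8108, hold=35.4797 ⇒ V=35.8108 exercise | (k=4,j=1): S=60.0550, (K−S)⁺=21.0250, hold=22.3472 ⇒ V=22.3472 continue | (k=4,j=2): S=79.6700, (K−S)⁺=1.4100, hold=10.5097 ⇒ V=10.5097 continue | (k=4,j=3): S=105.6917, (K−S)⁺=0.0000, hold=3.1672 ⇒ V=3.1672 continue | (k=4,j=4): S=140.2124, (K−S)⁺=0.0000, hold=0.4471 ⇒ V=0.4471 continue  boundary S*=45.2692
step 3: (k=3,j=0): S=52.1406, (K−S)⁺=28.9394, hold=29.2393 ⇒ V=29.2393 continue | (k=3,j=1): S=69.1707, (K−S)⁺=11.9093, hold=16.6067 ⇒ V=16.6067 continue | (k=3,j=2): S=91.7630, (K−S)⁺=0.0000, hold=6.9627 ⇒ V=6.9627 continue | (k=3,j=3): S=121.7345, (K−S)⁺=0.0000, hold=1.8562 ⇒ V=1.8562 continue  boundary S*=-
step 2: (k=2,j=0): S=60.0550, (K−S)⁺=21.0250, hold=23.0912 ⇒ V=23.0912 continue | (k=2,j=1): S=79.6700, (K−S)⁺=1.4100, hold=11.9365 ⇒ V=11.9365 continue | (k=2,j=2): S=105.6917, (K−S)⁺=0.0000, hold=4.4973 ⇒ V=4.4973 continue  boundary S*=-
step 1: (k=1,j=0): S=69.1707, (K−S)⁺=11.9093, hold=17.6735 ⇒ V=17.6735 continue | (k=1,j=1): S=91.7630, (K−S)⁺=0.0000, hold=8.3375 ⇒ V=8.3375 continue  boundary S*=-
step 0: (k=0,j=0): S=79.6700, (K−S)⁺=1.4100, hold=13.1459 ⇒ V=13.1459 continue  boundary S*=-

price = 13.1459
boundary = - - - - 45.2692 52.1406 45.2692 52.1406 60.0550
tree:
13.1459
17.6735 8.3375
23.0912 11.9365 4.4973
29.2393 16.6067 6.9627 1.8562
35.8108 22.3472 10.5097 3.1672 0.4471
41.7766 28.9394 15.3737 5.3132 0.8620 0.0000
46.9562 35.8108 21.6216 8.7145 1.6619 0.0000 0.0000
51.4532 41.7766 28.9394 13.8533 3.2040 0.0000 0.0000 0.0000
55.3576 46.9562 35.8108 21.0250 6.1772 0.0000 0.0000 0.0000 0.0000
58.7474 51.4532 41.7766 28.9394 11.9093 0.0000 0.0000 0.0000 0.0000 0.0000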